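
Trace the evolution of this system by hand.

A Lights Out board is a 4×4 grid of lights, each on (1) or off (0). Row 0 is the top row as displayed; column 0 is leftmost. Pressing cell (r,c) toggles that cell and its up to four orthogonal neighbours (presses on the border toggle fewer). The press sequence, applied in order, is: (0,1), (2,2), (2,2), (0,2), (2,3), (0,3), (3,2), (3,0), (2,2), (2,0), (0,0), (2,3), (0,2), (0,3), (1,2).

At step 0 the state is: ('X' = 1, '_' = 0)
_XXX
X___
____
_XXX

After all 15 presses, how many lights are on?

9

gen 0: _XXX
X___
____
_XXX
gen 1: X__X
XX__
____
_XXX
gen 2: X__X
XXX_
_XXX
_X_X
gen 3: X__X
XX__
____
_XXX
gen 4: XXX_
XXX_
____
_XXX
gen 5: XXX_
XXXX
__XX
_XX_
gen 6: XX_X
XXX_
__XX
_XX_
gen 7: XX_X
XXX_
___X
___X
gen 8: XX_X
XXX_
X__X
XX_X
gen 9: XX_X
XX__
XXX_
XXXX
gen 10: XX_X
_X__
__X_
_XXX
gen 11: ___X
XX__
__X_
_XXX
gen 12: ___X
XX_X
___X
_XX_
gen 13: _XX_
XXXX
___X
_XX_
gen 14: _X_X
XXX_
___X
_XX_
gen 15: _XXX
X__X
__XX
_XX_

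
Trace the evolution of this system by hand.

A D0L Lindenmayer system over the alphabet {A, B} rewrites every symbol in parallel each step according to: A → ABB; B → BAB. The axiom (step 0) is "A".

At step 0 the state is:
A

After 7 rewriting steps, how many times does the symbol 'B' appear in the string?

1458

0) A
1) ABB
2) ABBBABBAB
3) ABBBABBABBABABBBABBABABBBAB
4) ABBBABBABBABABBBABBABABBBABBABABBBABABBBABBABBABABBBABBABABBBABABBBABBABBABABBBAB
5) ABBBABBABBABABBBABBABABBBABBABABBBABABBBABBABBABABBBABBABA…BBABABBBABBABBABABBBABBABABBBABBABABBBABABBBABBABBABABBBAB  (len 243)
6) ABBBABBABBABABBBABBABABBBABBABABBBABABBBABBABBABABBBABBABA…BBABABBBABBABBABABBBABBABABBBABBABABBBABABBBABBABBABABBBAB  (len 729)
7) ABBBABBABBABABBBABBABABBBABBABABBBABABBBABBABBABABBBABBABA…BBABABBBABBABBABABBBABBABABBBABBABABBBABABBBABBABBABABBBAB  (len 2187)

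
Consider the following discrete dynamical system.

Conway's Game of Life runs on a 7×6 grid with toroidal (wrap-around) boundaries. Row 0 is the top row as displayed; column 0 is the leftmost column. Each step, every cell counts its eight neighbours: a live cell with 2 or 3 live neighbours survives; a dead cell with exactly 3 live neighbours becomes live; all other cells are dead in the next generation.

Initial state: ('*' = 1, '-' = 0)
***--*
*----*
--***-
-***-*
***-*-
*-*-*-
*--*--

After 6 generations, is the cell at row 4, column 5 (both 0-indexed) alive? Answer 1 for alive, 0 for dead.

1

gen 0: ***--*
*----*
--***-
-***-*
***-*-
*-*-*-
*--*--
gen 1: --*-*-
------
------
-----*
----*-
*-*-*-
---**-
gen 2: ----*-
------
------
------
---**-
----*-
-**-*-
gen 3: ---*--
------
------
------
---**-
--*-**
----**
gen 4: ----*-
------
------
------
---***
------
-----*
gen 5: ------
------
------
----*-
----*-
-----*
------
gen 6: ------
------
------
------
----**
------
------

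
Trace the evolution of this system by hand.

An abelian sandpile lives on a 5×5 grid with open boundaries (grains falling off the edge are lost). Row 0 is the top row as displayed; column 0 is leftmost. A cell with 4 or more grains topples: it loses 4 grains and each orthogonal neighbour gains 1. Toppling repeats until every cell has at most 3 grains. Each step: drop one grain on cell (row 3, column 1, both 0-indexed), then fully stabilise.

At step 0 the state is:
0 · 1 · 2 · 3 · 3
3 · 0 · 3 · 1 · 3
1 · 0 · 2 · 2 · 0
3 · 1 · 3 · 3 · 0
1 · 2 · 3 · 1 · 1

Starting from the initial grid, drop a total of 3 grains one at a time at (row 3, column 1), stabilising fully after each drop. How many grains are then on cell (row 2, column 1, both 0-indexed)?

gen 0: 0 · 1 · 2 · 3 · 3
3 · 0 · 3 · 1 · 3
1 · 0 · 2 · 2 · 0
3 · 1 · 3 · 3 · 0
1 · 2 · 3 · 1 · 1
gen 1: 0 · 1 · 2 · 3 · 3
3 · 0 · 3 · 1 · 3
1 · 0 · 2 · 2 · 0
3 · 2 · 3 · 3 · 0
1 · 2 · 3 · 1 · 1
gen 2: 0 · 1 · 2 · 3 · 3
3 · 0 · 3 · 1 · 3
1 · 0 · 2 · 2 · 0
3 · 3 · 3 · 3 · 0
1 · 2 · 3 · 1 · 1
gen 3: 0 · 1 · 2 · 3 · 3
3 · 0 · 3 · 1 · 3
2 · 1 · 3 · 3 · 0
0 · 3 · 2 · 0 · 1
3 · 0 · 1 · 3 · 1

1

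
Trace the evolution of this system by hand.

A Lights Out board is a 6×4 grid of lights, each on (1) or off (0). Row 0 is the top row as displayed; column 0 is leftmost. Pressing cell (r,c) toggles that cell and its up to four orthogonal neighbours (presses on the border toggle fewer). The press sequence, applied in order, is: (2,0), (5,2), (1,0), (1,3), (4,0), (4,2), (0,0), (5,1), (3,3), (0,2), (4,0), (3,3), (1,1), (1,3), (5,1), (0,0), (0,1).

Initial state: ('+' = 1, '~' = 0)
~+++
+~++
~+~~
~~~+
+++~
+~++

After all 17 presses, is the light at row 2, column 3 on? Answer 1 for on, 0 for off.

0

gen 0: ~+++
+~++
~+~~
~~~+
+++~
+~++
gen 1: ~+++
~~++
+~~~
+~~+
+++~
+~++
gen 2: ~+++
~~++
+~~~
+~~+
++~~
++~~
gen 3: ++++
++++
~~~~
+~~+
++~~
++~~
gen 4: +++~
++~~
~~~+
+~~+
++~~
++~~
gen 5: +++~
++~~
~~~+
~~~+
~~~~
~+~~
gen 6: +++~
++~~
~~~+
~~++
~+++
~++~
gen 7: ~~+~
~+~~
~~~+
~~++
~+++
~++~
gen 8: ~~+~
~+~~
~~~+
~~++
~~++
+~~~
gen 9: ~~+~
~+~~
~~~~
~~~~
~~+~
+~~~
gen 10: ~+~+
~++~
~~~~
~~~~
~~+~
+~~~
gen 11: ~+~+
~++~
~~~~
+~~~
+++~
~~~~
gen 12: ~+~+
~++~
~~~+
+~++
++++
~~~~
gen 13: ~~~+
+~~~
~+~+
+~++
++++
~~~~
gen 14: ~~~~
+~++
~+~~
+~++
++++
~~~~
gen 15: ~~~~
+~++
~+~~
+~++
+~++
+++~
gen 16: ++~~
~~++
~+~~
+~++
+~++
+++~
gen 17: ~~+~
~+++
~+~~
+~++
+~++
+++~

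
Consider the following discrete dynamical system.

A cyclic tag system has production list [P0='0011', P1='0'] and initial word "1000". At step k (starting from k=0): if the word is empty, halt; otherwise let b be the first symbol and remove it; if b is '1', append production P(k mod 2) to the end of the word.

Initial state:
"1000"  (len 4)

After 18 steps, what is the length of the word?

5

gen 0: "1000"  (len 4)
gen 1: "0000011"  (len 7)
gen 2: "000011"  (len 6)
gen 3: "00011"  (len 5)
gen 4: "0011"  (len 4)
gen 5: "011"  (len 3)
gen 6: "11"  (len 2)
gen 7: "10011"  (len 5)
gen 8: "00110"  (len 5)
gen 9: "0110"  (len 4)
gen 10: "110"  (len 3)
gen 11: "100011"  (len 6)
gen 12: "000110"  (len 6)
gen 13: "00110"  (len 5)
gen 14: "0110"  (len 4)
gen 15: "110"  (len 3)
gen 16: "100"  (len 3)
gen 17: "000011"  (len 6)
gen 18: "00011"  (len 5)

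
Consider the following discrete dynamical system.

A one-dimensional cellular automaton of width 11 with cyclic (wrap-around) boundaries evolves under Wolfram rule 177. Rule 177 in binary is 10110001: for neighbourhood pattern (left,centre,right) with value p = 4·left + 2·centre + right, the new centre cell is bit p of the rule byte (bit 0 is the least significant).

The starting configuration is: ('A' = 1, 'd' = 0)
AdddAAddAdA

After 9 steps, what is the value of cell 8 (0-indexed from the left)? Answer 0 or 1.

0) AdddAAddAdA
1) dAAdddAddAd
2) dddAAddAddA
3) AAdddAddAdd
4) ddAAddAddAd
5) AdddAddAddA
6) dAAddAddAdd
7) dddAddAddAA
8) AAddAddAddd
9) ddAddAddAAd

1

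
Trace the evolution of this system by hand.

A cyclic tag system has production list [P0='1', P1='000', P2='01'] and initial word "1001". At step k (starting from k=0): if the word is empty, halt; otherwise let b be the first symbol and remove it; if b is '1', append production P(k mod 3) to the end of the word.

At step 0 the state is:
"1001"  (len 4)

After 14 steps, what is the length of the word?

0

[0] "1001"  (len 4)
[1] "0011"  (len 4)
[2] "011"  (len 3)
[3] "11"  (len 2)
[4] "11"  (len 2)
[5] "1000"  (len 4)
[6] "00001"  (len 5)
[7] "0001"  (len 4)
[8] "001"  (len 3)
[9] "01"  (len 2)
[10] "1"  (len 1)
[11] "000"  (len 3)
[12] "00"  (len 2)
[13] "0"  (len 1)
[14] (halted — word empty)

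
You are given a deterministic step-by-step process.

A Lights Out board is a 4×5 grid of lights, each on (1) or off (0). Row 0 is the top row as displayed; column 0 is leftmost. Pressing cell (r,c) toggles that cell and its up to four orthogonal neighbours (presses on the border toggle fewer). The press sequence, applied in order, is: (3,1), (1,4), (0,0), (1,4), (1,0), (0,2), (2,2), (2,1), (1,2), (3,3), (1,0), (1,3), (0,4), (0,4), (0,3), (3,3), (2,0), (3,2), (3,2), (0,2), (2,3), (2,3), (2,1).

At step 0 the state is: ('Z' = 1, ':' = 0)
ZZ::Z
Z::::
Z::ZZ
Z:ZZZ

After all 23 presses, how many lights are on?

0) ZZ::Z
Z::::
Z::ZZ
Z:ZZZ
1) ZZ::Z
Z::::
ZZ:ZZ
:Z:ZZ
2) ZZ:::
Z::ZZ
ZZ:Z:
:Z:ZZ
3) :::::
:::ZZ
ZZ:Z:
:Z:ZZ
4) ::::Z
:::::
ZZ:ZZ
:Z:ZZ
5) Z:::Z
ZZ:::
:Z:ZZ
:Z:ZZ
6) ZZZZZ
ZZZ::
:Z:ZZ
:Z:ZZ
7) ZZZZZ
ZZ:::
::Z:Z
:ZZZZ
8) ZZZZZ
Z::::
ZZ::Z
::ZZZ
9) ZZ:ZZ
ZZZZ:
ZZZ:Z
::ZZZ
10) ZZ:ZZ
ZZZZ:
ZZZZZ
:::::
11) :Z:ZZ
::ZZ:
:ZZZZ
:::::
12) :Z::Z
::::Z
:ZZ:Z
:::::
13) :Z:Z:
:::::
:ZZ:Z
:::::
14) :Z::Z
::::Z
:ZZ:Z
:::::
15) :ZZZ:
:::ZZ
:ZZ:Z
:::::
16) :ZZZ:
:::ZZ
:ZZZZ
::ZZZ
17) :ZZZ:
Z::ZZ
Z:ZZZ
Z:ZZZ
18) :ZZZ:
Z::ZZ
Z::ZZ
ZZ::Z
19) :ZZZ:
Z::ZZ
Z:ZZZ
Z:ZZZ
20) :::::
Z:ZZZ
Z:ZZZ
Z:ZZZ
21) :::::
Z:Z:Z
Z::::
Z:Z:Z
22) :::::
Z:ZZZ
Z:ZZZ
Z:ZZZ
23) :::::
ZZZZZ
:Z:ZZ
ZZZZZ

13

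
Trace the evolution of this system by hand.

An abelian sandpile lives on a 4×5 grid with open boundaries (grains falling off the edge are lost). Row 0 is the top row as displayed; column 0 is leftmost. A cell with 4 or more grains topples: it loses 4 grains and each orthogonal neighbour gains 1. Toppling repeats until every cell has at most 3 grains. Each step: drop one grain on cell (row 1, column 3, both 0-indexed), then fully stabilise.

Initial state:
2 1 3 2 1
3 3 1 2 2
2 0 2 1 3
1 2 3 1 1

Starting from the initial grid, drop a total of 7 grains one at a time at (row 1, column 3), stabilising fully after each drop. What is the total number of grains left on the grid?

37

step 0: 2 1 3 2 1
3 3 1 2 2
2 0 2 1 3
1 2 3 1 1
step 1: 2 1 3 2 1
3 3 1 3 2
2 0 2 1 3
1 2 3 1 1
step 2: 2 1 3 3 1
3 3 2 0 3
2 0 2 2 3
1 2 3 1 1
step 3: 2 1 3 3 1
3 3 2 1 3
2 0 2 2 3
1 2 3 1 1
step 4: 2 1 3 3 1
3 3 2 2 3
2 0 2 2 3
1 2 3 1 1
step 5: 2 1 3 3 1
3 3 2 3 3
2 0 2 2 3
1 2 3 1 1
step 6: 3 3 1 2 3
0 1 3 0 2
3 2 1 2 1
1 3 0 3 2
step 7: 3 3 1 2 3
0 1 3 1 2
3 2 1 2 1
1 3 0 3 2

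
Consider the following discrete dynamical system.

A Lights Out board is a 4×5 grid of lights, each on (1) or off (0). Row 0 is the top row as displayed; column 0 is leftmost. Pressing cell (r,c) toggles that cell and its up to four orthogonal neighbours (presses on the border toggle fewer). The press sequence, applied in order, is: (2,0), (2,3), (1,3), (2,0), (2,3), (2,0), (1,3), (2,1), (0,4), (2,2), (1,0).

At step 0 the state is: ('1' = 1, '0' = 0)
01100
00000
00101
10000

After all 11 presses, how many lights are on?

k=0  01100
00000
00101
10000
k=1  01100
10000
11101
00000
k=2  01100
10010
11010
00010
k=3  01110
10101
11000
00010
k=4  01110
00101
00000
10010
k=5  01110
00111
00111
10000
k=6  01110
10111
11111
00000
k=7  01100
10000
11101
00000
k=8  01100
11000
00001
01000
k=9  01111
11001
00001
01000
k=10  01111
11101
01111
01100
k=11  11111
00101
11111
01100

14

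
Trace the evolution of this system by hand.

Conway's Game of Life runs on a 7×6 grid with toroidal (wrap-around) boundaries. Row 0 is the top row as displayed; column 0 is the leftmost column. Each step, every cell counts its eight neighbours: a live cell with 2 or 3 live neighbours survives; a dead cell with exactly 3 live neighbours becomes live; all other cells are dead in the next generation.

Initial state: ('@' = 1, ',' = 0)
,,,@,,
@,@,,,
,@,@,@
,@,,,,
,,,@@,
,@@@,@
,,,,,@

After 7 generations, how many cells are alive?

gen 0: ,,,@,,
@,@,,,
,@,@,@
,@,,,,
,,,@@,
,@@@,@
,,,,,@
gen 1: ,,,,,,
@@@@@,
,@,,,,
@,,@,,
@@,@@,
@,@@,@
@,,@,,
gen 2: @,,,@@
@@@@,,
,,,,@@
@,,@@@
,,,,,,
,,,,,,
@@@@@@
gen 3: ,,,,,,
,@@@,,
,,,,,,
@,,@,,
,,,,@@
@@@@@@
,@@@,,
gen 4: ,,,,,,
,,@,,,
,@,@,,
,,,,@@
,,,,,,
,,,,,,
,,,,,@
gen 5: ,,,,,,
,,@,,,
,,@@@,
,,,,@,
,,,,,,
,,,,,,
,,,,,,
gen 6: ,,,,,,
,,@,,,
,,@,@,
,,,,@,
,,,,,,
,,,,,,
,,,,,,
gen 7: ,,,,,,
,,,@,,
,,,,,,
,,,@,,
,,,,,,
,,,,,,
,,,,,,

2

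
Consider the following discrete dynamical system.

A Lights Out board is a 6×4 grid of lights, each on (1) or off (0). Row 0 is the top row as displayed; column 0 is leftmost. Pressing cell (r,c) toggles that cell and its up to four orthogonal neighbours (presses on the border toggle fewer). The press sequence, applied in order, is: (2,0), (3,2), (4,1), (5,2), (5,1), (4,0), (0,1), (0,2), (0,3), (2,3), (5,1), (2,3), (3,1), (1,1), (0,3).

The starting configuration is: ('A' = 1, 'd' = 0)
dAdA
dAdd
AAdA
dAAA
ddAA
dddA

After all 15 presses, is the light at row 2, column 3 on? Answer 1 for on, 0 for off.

1

0) dAdA
dAdd
AAdA
dAAA
ddAA
dddA
1) dAdA
AAdd
dddA
AAAA
ddAA
dddA
2) dAdA
AAdd
ddAA
Addd
dddA
dddA
3) dAdA
AAdd
ddAA
AAdd
AAAA
dAdA
4) dAdA
AAdd
ddAA
AAdd
AAdA
ddAd
5) dAdA
AAdd
ddAA
AAdd
AddA
AAdd
6) dAdA
AAdd
ddAA
dAdd
dAdA
dAdd
7) AdAA
Addd
ddAA
dAdd
dAdA
dAdd
8) AAdd
AdAd
ddAA
dAdd
dAdA
dAdd
9) AAAA
AdAA
ddAA
dAdd
dAdA
dAdd
10) AAAA
AdAd
dddd
dAdA
dAdA
dAdd
11) AAAA
AdAd
dddd
dAdA
dddA
AdAd
12) AAAA
AdAA
ddAA
dAdd
dddA
AdAd
13) AAAA
AdAA
dAAA
AdAd
dAdA
AdAd
14) AdAA
dAdA
ddAA
AdAd
dAdA
AdAd
15) Addd
dAdd
ddAA
AdAd
dAdA
AdAd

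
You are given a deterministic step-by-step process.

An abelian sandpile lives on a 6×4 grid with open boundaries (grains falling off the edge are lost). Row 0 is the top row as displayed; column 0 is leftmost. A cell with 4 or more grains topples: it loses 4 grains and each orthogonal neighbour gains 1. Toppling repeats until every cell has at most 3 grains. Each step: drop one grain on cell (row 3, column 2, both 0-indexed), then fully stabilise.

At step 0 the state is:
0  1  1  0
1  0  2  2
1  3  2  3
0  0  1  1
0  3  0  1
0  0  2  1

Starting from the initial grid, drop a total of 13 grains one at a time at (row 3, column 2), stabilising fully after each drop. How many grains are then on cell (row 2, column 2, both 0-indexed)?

1

t=0: 0  1  1  0
1  0  2  2
1  3  2  3
0  0  1  1
0  3  0  1
0  0  2  1
t=1: 0  1  1  0
1  0  2  2
1  3  2  3
0  0  2  1
0  3  0  1
0  0  2  1
t=2: 0  1  1  0
1  0  2  2
1  3  2  3
0  0  3  1
0  3  0  1
0  0  2  1
t=3: 0  1  1  0
1  0  2  2
1  3  3  3
0  1  0  2
0  3  1  1
0  0  2  1
t=4: 0  1  1  0
1  0  2  2
1  3  3  3
0  1  1  2
0  3  1  1
0  0  2  1
t=5: 0  1  1  0
1  0  2  2
1  3  3  3
0  1  2  2
0  3  1  1
0  0  2  1
t=6: 0  1  1  0
1  0  2  2
1  3  3  3
0  1  3  2
0  3  1  1
0  0  2  1
t=7: 0  1  1  0
1  1  3  3
2  0  2  1
0  3  2  0
0  3  2  2
0  0  2  1
t=8: 0  1  1  0
1  1  3  3
2  0  2  1
0  3  3  0
0  3  2  2
0  0  2  1
t=9: 0  1  1  0
1  1  3  3
2  1  3  1
1  1  2  1
1  1  0  3
0  1  3  1
t=10: 0  1  1  0
1  1  3  3
2  1  3  1
1  1  3  1
1  1  0  3
0  1  3  1
t=11: 0  1  2  1
1  2  1  0
2  2  1  3
1  2  1  2
1  1  1  3
0  1  3  1
t=12: 0  1  2  1
1  2  1  0
2  2  1  3
1  2  2  2
1  1  1  3
0  1  3  1
t=13: 0  1  2  1
1  2  1  0
2  2  1  3
1  2  3  2
1  1  1  3
0  1  3  1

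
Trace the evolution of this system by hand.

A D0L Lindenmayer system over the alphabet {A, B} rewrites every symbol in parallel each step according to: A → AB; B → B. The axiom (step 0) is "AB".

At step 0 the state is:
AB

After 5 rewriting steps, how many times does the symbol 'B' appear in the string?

6

0) AB
1) ABB
2) ABBB
3) ABBBB
4) ABBBBB
5) ABBBBBB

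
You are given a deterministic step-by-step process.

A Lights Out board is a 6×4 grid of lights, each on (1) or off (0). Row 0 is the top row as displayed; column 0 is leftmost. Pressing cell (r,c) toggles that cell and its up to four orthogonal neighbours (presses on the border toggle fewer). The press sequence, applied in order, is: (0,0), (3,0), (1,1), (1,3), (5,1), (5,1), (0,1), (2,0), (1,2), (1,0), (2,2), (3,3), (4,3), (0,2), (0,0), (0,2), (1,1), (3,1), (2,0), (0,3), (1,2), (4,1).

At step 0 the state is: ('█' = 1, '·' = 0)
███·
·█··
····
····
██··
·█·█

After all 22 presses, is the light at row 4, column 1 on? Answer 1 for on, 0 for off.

1

0) ███·
·█··
····
····
██··
·█·█
1) ··█·
██··
····
····
██··
·█·█
2) ··█·
██··
█···
██··
·█··
·█·█
3) ·██·
··█·
██··
██··
·█··
·█·█
4) ·███
···█
██·█
██··
·█··
·█·█
5) ·███
···█
██·█
██··
····
█·██
6) ·███
···█
██·█
██··
·█··
·█·█
7) █··█
·█·█
██·█
██··
·█··
·█·█
8) █··█
██·█
···█
·█··
·█··
·█·█
9) █·██
█·█·
··██
·█··
·█··
·█·█
10) ··██
·██·
█·██
·█··
·█··
·█·█
11) ··██
·█··
██··
·██·
·█··
·█·█
12) ··██
·█··
██·█
·█·█
·█·█
·█·█
13) ··██
·█··
██·█
·█··
·██·
·█··
14) ·█··
·██·
██·█
·█··
·██·
·█··
15) █···
███·
██·█
·█··
·██·
·█··
16) ████
██··
██·█
·█··
·██·
·█··
17) █·██
··█·
█··█
·█··
·██·
·█··
18) █·██
··█·
██·█
█·█·
··█·
·█··
19) █·██
█·█·
···█
··█·
··█·
·█··
20) █···
█·██
···█
··█·
··█·
·█··
21) █·█·
██··
··██
··█·
··█·
·█··
22) █·█·
██··
··██
·██·
██··
····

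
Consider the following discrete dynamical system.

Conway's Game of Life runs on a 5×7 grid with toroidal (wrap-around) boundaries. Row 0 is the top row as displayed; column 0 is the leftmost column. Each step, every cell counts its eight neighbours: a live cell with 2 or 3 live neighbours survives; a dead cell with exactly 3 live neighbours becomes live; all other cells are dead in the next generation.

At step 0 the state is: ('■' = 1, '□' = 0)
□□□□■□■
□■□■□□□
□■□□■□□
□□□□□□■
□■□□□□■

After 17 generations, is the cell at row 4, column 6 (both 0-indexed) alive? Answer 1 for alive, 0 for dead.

0

gen 0: □□□□■□■
□■□■□□□
□■□□■□□
□□□□□□■
□■□□□□■
gen 1: □□■□□■□
■□■■■■□
■□■□□□□
□□□□□■□
□□□□□□■
gen 2: □■■□□■□
□□■□■■□
□□■□□■□
□□□□□□■
□□□□□■■
gen 3: □■■■□□□
□□■□■■■
□□□■■■■
□□□□□□■
■□□□□■■
gen 4: □■■■□□□
■■□□□□■
■□□■□□□
□□□□□□□
■■■□□■■
gen 5: □□□■□■□
□□□■□□■
■■□□□□■
□□■□□□□
■□□■□□■
gen 6: ■□■■□■□
□□■□■■■
■■■□□□■
□□■□□□□
□□■■■□■
gen 7: ■□□□□□□
□□□□■□□
■□■□□□■
□□□□□■■
□□□□■■■
gen 8: □□□□■□■
■■□□□□■
■□□□□□■
□□□□■□□
■□□□■□□
gen 9: □■□□□□■
□■□□□□□
□■□□□■■
■□□□□■■
□□□■■□□
gen 10: ■□■□□□□
□■■□□■■
□■□□□■□
■□□□□□□
□□□□■□□
gen 11: ■□■■□■■
□□■□□■■
□■■□□■□
□□□□□□□
□■□□□□□
gen 12: ■□■■■■□
□□□□□□□
□■■□□■■
□■■□□□□
■■■□□□■
gen 13: ■□■■■■□
■□□□□□□
■■■□□□□
□□□■□■□
□□□□■■■
gen 14: ■■□■□□□
■□□□■□□
■■■□□□■
■■■■□■□
□□■□□□□
gen 15: ■■■■□□□
□□□■□□□
□□□□■■□
□□□■□□□
□□□□■□■
gen 16: ■■■■■□□
□■□■□□□
□□□■■□□
□□□■□□□
■■□□■□□
gen 17: □□□□■□□
■■□□□□□
□□□■■□□
□□■■□□□
■□□□■□□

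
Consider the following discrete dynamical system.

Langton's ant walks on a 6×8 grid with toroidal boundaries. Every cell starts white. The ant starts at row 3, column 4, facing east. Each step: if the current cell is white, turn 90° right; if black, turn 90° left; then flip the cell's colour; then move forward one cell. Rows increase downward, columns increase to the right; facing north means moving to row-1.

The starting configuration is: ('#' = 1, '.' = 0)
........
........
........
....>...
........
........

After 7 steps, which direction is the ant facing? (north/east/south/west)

0) ........
........
........
....>...
........
........
1) ........
........
........
....#...
....v...
........
2) ........
........
........
....#...
...<#...
........
3) ........
........
........
...^#...
...##...
........
4) ........
........
........
...#>...
...##...
........
5) ........
........
....^...
...#....
...##...
........
6) ........
........
....#>..
...#....
...##...
........
7) ........
........
....##..
...#.v..
...##...
........

south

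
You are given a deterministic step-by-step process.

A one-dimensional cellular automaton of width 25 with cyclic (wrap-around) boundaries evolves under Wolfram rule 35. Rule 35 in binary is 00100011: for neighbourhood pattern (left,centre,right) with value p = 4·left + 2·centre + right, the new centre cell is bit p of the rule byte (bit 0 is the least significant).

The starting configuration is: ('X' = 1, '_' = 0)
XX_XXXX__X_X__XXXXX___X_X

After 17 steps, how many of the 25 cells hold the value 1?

6

0) XX_XXXX__X_X__XXXXX___X_X
1) __X_____X_X__X______XX_X_
2) XX__XXXX_X__X__XXXXX__X__
3) ___X____X__X__X______X__X
4) _XX__XXX__X__X__XXXXX__X_
5) X___X____X__X__X______X__
6) __XX__XXX__X__X__XXXXX__X
7) _X___X____X__X__X______X_
8) X__XX__XXX__X__X__XXXXX__
9) __X___X____X__X__X______X
10) _X__XX__XXX__X__X__XXXXX_
11) X__X___X____X__X__X______
12) __X__XX__XXX__X__X__XXXXX
13) _X__X___X____X__X__X_____
14) X__X__XX__XXX__X__X__XXXX
15) __X__X___X____X__X__X____
16) XX__X__XX__XXX__X__X__XXX
17) ___X__X___X____X__X__X___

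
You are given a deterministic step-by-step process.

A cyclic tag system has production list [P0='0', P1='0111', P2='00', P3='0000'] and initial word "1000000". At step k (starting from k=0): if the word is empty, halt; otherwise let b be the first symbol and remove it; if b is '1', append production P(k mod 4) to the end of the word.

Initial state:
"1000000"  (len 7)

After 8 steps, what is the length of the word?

0

0) "1000000"  (len 7)
1) "0000000"  (len 7)
2) "000000"  (len 6)
3) "00000"  (len 5)
4) "0000"  (len 4)
5) "000"  (len 3)
6) "00"  (len 2)
7) "0"  (len 1)
8) (halted — word empty)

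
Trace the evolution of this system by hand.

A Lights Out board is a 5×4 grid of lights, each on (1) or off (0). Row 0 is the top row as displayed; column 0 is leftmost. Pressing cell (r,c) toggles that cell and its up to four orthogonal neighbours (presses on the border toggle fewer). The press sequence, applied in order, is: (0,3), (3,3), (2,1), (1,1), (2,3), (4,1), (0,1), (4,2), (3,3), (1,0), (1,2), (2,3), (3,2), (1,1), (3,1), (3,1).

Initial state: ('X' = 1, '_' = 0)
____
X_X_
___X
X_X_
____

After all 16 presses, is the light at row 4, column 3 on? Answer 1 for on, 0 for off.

k=0  ____
X_X_
___X
X_X_
____
k=1  __XX
X_XX
___X
X_X_
____
k=2  __XX
X_XX
____
X__X
___X
k=3  __XX
XXXX
XXX_
XX_X
___X
k=4  _XXX
___X
X_X_
XX_X
___X
k=5  _XXX
____
X__X
XX__
___X
k=6  _XXX
____
X__X
X___
XXXX
k=7  X__X
_X__
X__X
X___
XXXX
k=8  X__X
_X__
X__X
X_X_
X___
k=9  X__X
_X__
X___
X__X
X__X
k=10  ___X
X___
____
X__X
X__X
k=11  __XX
XXXX
__X_
X__X
X__X
k=12  __XX
XXX_
___X
X___
X__X
k=13  __XX
XXX_
__XX
XXXX
X_XX
k=14  _XXX
____
_XXX
XXXX
X_XX
k=15  _XXX
____
__XX
___X
XXXX
k=16  _XXX
____
_XXX
XXXX
X_XX

1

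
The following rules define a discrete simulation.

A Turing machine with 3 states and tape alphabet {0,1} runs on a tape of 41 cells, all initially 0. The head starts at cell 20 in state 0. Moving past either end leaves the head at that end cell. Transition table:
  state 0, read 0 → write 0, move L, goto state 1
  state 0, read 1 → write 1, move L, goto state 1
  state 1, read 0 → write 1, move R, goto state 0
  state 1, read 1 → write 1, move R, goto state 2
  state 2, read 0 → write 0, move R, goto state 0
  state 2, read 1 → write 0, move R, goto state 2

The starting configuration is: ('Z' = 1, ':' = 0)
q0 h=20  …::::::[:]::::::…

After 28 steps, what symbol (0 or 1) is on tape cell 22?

1

step 0: q0 h=20  …::::::[:]::::::…
step 1: q1 h=19  …::::::[:]::::::…
step 2: q0 h=20  …:::::Z[:]::::::…
step 3: q1 h=19  …::::::[Z]::::::…
step 4: q2 h=20  …:::::Z[:]::::::…
step 5: q0 h=21  …::::Z:[:]::::::…
step 6: q1 h=20  …:::::Z[:]::::::…
step 7: q0 h=21  …::::ZZ[:]::::::…
step 8: q1 h=20  …:::::Z[Z]::::::…
step 9: q2 h=21  …::::ZZ[:]::::::…
step 10: q0 h=22  …:::ZZ:[:]::::::…
step 11: q1 h=21  …::::ZZ[:]::::::…
step 12: q0 h=22  …:::ZZZ[:]::::::…
step 13: q1 h=21  …::::ZZ[Z]::::::…
step 14: q2 h=22  …:::ZZZ[:]::::::…
step 15: q0 h=23  …::ZZZ:[:]::::::…
step 16: q1 h=22  …:::ZZZ[:]::::::…
step 17: q0 h=23  …::ZZZZ[:]::::::…
step 18: q1 h=22  …:::ZZZ[Z]::::::…
step 19: q2 h=23  …::ZZZZ[:]::::::…
step 20: q0 h=24  …:ZZZZ:[:]::::::…
step 21: q1 h=23  …::ZZZZ[:]::::::…
step 22: q0 h=24  …:ZZZZZ[:]::::::…
step 23: q1 h=23  …::ZZZZ[Z]::::::…
step 24: q2 h=24  …:ZZZZZ[:]::::::…
step 25: q0 h=25  …ZZZZZ:[:]::::::…
step 26: q1 h=24  …:ZZZZZ[:]::::::…
step 27: q0 h=25  …ZZZZZZ[:]::::::…
step 28: q1 h=24  …:ZZZZZ[Z]::::::…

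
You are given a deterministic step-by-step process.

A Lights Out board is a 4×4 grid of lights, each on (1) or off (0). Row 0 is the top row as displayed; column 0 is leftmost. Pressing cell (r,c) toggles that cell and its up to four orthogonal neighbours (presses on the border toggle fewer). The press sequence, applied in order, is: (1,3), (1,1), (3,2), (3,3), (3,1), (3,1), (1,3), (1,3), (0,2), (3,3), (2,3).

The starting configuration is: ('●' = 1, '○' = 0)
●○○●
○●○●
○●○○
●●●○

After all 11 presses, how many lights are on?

[0] ●○○●
○●○●
○●○○
●●●○
[1] ●○○○
○●●○
○●○●
●●●○
[2] ●●○○
●○○○
○○○●
●●●○
[3] ●●○○
●○○○
○○●●
●○○●
[4] ●●○○
●○○○
○○●○
●○●○
[5] ●●○○
●○○○
○●●○
○●○○
[6] ●●○○
●○○○
○○●○
●○●○
[7] ●●○●
●○●●
○○●●
●○●○
[8] ●●○○
●○○○
○○●○
●○●○
[9] ●○●●
●○●○
○○●○
●○●○
[10] ●○●●
●○●○
○○●●
●○○●
[11] ●○●●
●○●●
○○○○
●○○○

7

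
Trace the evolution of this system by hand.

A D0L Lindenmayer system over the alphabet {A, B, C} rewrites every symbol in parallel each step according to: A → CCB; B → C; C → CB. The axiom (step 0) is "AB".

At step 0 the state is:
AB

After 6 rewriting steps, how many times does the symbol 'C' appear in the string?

k=0  AB
k=1  CCBC
k=2  CBCBCCB
k=3  CBCCBCCBCBC
k=4  CBCCBCBCCBCBCCBCCB
k=5  CBCCBCBCCBCCBCBCCBCCBCBCCBCBC
k=6  CBCCBCBCCBCCBCBCCBCBCCBCCBCBCCBCBCCBCCBCBCCBCCB

29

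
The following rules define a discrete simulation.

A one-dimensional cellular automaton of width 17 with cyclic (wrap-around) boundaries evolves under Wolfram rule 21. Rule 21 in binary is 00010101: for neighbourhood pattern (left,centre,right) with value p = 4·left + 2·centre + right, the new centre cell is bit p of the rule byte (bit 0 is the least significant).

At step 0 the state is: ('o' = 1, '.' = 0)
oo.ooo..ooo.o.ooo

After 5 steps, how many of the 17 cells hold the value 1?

0

0) oo.ooo..ooo.o.ooo
1) ......o.....o....
2) ooooo.ooooo.ooooo
3) .................
4) ooooooooooooooooo
5) .................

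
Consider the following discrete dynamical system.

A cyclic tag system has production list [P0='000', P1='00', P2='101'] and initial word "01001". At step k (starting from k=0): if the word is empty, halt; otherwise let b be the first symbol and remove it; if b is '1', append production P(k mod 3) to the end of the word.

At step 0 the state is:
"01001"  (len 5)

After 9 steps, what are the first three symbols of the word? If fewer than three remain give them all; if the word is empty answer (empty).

step 0: "01001"  (len 5)
step 1: "1001"  (len 4)
step 2: "00100"  (len 5)
step 3: "0100"  (len 4)
step 4: "100"  (len 3)
step 5: "0000"  (len 4)
step 6: "000"  (len 3)
step 7: "00"  (len 2)
step 8: "0"  (len 1)
step 9: (halted — word empty)

(empty)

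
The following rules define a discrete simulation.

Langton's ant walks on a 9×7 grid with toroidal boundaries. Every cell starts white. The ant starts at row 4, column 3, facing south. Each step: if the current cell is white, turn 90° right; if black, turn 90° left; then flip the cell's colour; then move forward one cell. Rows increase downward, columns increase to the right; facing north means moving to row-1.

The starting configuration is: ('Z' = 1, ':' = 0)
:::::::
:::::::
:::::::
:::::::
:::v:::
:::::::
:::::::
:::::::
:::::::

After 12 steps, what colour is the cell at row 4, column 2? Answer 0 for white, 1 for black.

k=0  :::::::
:::::::
:::::::
:::::::
:::v:::
:::::::
:::::::
:::::::
:::::::
k=1  :::::::
:::::::
:::::::
:::::::
::<Z:::
:::::::
:::::::
:::::::
:::::::
k=2  :::::::
:::::::
:::::::
::^::::
::ZZ:::
:::::::
:::::::
:::::::
:::::::
k=3  :::::::
:::::::
:::::::
::Z>:::
::ZZ:::
:::::::
:::::::
:::::::
:::::::
k=4  :::::::
:::::::
:::::::
::ZZ:::
::Zv:::
:::::::
:::::::
:::::::
:::::::
k=5  :::::::
:::::::
:::::::
::ZZ:::
::Z:>::
:::::::
:::::::
:::::::
:::::::
k=6  :::::::
:::::::
:::::::
::ZZ:::
::Z:Z::
::::v::
:::::::
:::::::
:::::::
k=7  :::::::
:::::::
:::::::
::ZZ:::
::Z:Z::
:::<Z::
:::::::
:::::::
:::::::
k=8  :::::::
:::::::
:::::::
::ZZ:::
::Z^Z::
:::ZZ::
:::::::
:::::::
:::::::
k=9  :::::::
:::::::
:::::::
::ZZ:::
::ZZ>::
:::ZZ::
:::::::
:::::::
:::::::
k=10  :::::::
:::::::
:::::::
::ZZ^::
::ZZ:::
:::ZZ::
:::::::
:::::::
:::::::
k=11  :::::::
:::::::
:::::::
::ZZZ>:
::ZZ:::
:::ZZ::
:::::::
:::::::
:::::::
k=12  :::::::
:::::::
:::::::
::ZZZZ:
::ZZ:v:
:::ZZ::
:::::::
:::::::
:::::::

1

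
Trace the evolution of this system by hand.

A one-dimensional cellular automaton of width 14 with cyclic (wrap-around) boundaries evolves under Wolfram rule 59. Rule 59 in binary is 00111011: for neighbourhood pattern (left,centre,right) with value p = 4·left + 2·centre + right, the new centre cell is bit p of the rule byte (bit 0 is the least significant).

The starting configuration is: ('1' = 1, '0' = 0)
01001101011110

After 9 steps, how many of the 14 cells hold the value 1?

8

gen 0: 01001101011110
gen 1: 10111010110001
gen 2: 01100101101111
gen 3: 11011011011000
gen 4: 10110110110111
gen 5: 01101101101100
gen 6: 11011011011011
gen 7: 00110110110110
gen 8: 11101101101101
gen 9: 00011011011011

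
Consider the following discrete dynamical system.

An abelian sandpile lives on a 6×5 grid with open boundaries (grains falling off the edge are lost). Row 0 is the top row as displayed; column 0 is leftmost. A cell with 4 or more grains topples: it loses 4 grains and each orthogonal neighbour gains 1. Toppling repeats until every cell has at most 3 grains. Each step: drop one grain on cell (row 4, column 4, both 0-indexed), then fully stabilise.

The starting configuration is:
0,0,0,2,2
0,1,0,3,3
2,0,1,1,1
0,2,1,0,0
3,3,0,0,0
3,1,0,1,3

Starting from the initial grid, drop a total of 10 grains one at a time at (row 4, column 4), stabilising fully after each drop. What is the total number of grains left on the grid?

k=0  0,0,0,2,2
0,1,0,3,3
2,0,1,1,1
0,2,1,0,0
3,3,0,0,0
3,1,0,1,3
k=1  0,0,0,2,2
0,1,0,3,3
2,0,1,1,1
0,2,1,0,0
3,3,0,0,1
3,1,0,1,3
k=2  0,0,0,2,2
0,1,0,3,3
2,0,1,1,1
0,2,1,0,0
3,3,0,0,2
3,1,0,1,3
k=3  0,0,0,2,2
0,1,0,3,3
2,0,1,1,1
0,2,1,0,0
3,3,0,0,3
3,1,0,1,3
k=4  0,0,0,2,2
0,1,0,3,3
2,0,1,1,1
0,2,1,0,1
3,3,0,1,1
3,1,0,2,0
k=5  0,0,0,2,2
0,1,0,3,3
2,0,1,1,1
0,2,1,0,1
3,3,0,1,2
3,1,0,2,0
k=6  0,0,0,2,2
0,1,0,3,3
2,0,1,1,1
0,2,1,0,1
3,3,0,1,3
3,1,0,2,0
k=7  0,0,0,2,2
0,1,0,3,3
2,0,1,1,1
0,2,1,0,2
3,3,0,2,0
3,1,0,2,1
k=8  0,0,0,2,2
0,1,0,3,3
2,0,1,1,1
0,2,1,0,2
3,3,0,2,1
3,1,0,2,1
k=9  0,0,0,2,2
0,1,0,3,3
2,0,1,1,1
0,2,1,0,2
3,3,0,2,2
3,1,0,2,1
k=10  0,0,0,2,2
0,1,0,3,3
2,0,1,1,1
0,2,1,0,2
3,3,0,2,3
3,1,0,2,1

39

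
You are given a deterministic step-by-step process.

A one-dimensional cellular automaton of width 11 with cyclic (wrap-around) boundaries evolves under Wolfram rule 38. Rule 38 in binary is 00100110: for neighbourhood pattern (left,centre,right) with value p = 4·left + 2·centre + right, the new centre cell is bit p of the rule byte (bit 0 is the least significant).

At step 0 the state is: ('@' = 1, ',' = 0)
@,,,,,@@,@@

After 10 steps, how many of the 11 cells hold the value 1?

4

0) @,,,,,@@,@@
1) ,,,,,@,,@,,
2) ,,,,@@,@@,,
3) ,,,@,,@,,,,
4) ,,@@,@@,,,,
5) ,@,,@,,,,,,
6) @@,@@,,,,,,
7) ,,@,,,,,,,@
8) ,@@,,,,,,@@
9) @,,,,,,,@,,
10) @,,,,,,@@,@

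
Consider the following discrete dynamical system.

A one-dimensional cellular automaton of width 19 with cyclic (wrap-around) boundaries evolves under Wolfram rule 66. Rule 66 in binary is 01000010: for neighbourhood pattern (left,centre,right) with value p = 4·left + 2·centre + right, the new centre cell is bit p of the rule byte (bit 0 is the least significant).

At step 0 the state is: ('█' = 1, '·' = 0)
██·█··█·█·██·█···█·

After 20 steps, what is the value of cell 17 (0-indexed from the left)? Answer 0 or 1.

0

0) ██·█··█·█·██·█···█·
1) ·█···█·····█····█··
2) █···█·····█····█···
3) ···█·····█····█···█
4) ··█·····█····█···█·
5) ·█·····█····█···█··
6) █·····█····█···█···
7) ·····█····█···█···█
8) ····█····█···█···█·
9) ···█····█···█···█··
10) ··█····█···█···█···
11) ·█····█···█···█····
12) █····█···█···█·····
13) ····█···█···█·····█
14) ···█···█···█·····█·
15) ··█···█···█·····█··
16) ·█···█···█·····█···
17) █···█···█·····█····
18) ···█···█·····█····█
19) ··█···█·····█····█·
20) ·█···█·····█····█··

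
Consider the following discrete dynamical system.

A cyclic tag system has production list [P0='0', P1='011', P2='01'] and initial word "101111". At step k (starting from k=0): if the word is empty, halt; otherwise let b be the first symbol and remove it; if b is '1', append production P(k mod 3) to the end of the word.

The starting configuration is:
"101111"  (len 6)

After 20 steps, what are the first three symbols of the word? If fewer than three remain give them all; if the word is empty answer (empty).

010

[0] "101111"  (len 6)
[1] "011110"  (len 6)
[2] "11110"  (len 5)
[3] "111001"  (len 6)
[4] "110010"  (len 6)
[5] "10010011"  (len 8)
[6] "001001101"  (len 9)
[7] "01001101"  (len 8)
[8] "1001101"  (len 7)
[9] "00110101"  (len 8)
[10] "0110101"  (len 7)
[11] "110101"  (len 6)
[12] "1010101"  (len 7)
[13] "0101010"  (len 7)
[14] "101010"  (len 6)
[15] "0101001"  (len 7)
[16] "101001"  (len 6)
[17] "01001011"  (len 8)
[18] "1001011"  (len 7)
[19] "0010110"  (len 7)
[20] "010110"  (len 6)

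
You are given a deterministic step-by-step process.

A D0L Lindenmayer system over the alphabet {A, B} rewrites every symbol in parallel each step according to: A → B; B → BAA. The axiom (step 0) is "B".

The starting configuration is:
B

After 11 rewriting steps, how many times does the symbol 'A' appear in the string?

1366

0) B
1) BAA
2) BAABB
3) BAABBBAABAA
4) BAABBBAABAABAABBBAABB
5) BAABBBAABAABAABBBAABBBAABBBAABAABAABBBAABAA
6) BAABBBAABAABAABBBAABBBAABBBAABAABAABBBAABAABAABBBAABAABAABBBAABBBAABBBAABAABAABBBAABB
7) BAABBBAABAABAABBBAABBBAABBBAABAABAABBBAABAABAABBBAABAABAAB…ABAABAABBBAABAABAABBBAABAABAABBBAABBBAABBBAABAABAABBBAABAA  (len 171)
8) BAABBBAABAABAABBBAABBBAABBBAABAABAABBBAABAABAABBBAABAABAAB…AABAABAABBBAABAABAABBBAABAABAABBBAABBBAABBBAABAABAABBBAABB  (len 341)
9) BAABBBAABAABAABBBAABBBAABBBAABAABAABBBAABAABAABBBAABAABAAB…ABAABAABBBAABAABAABBBAABAABAABBBAABBBAABBBAABAABAABBBAABAA  (len 683)
10) BAABBBAABAABAABBBAABBBAABBBAABAABAABBBAABAABAABBBAABAABAAB…AABAABAABBBAABAABAABBBAABAABAABBBAABBBAABBBAABAABAABBBAABB  (len 1365)
11) BAABBBAABAABAABBBAABBBAABBBAABAABAABBBAABAABAABBBAABAABAAB…ABAABAABBBAABAABAABBBAABAABAABBBAABBBAABBBAABAABAABBBAABAA  (len 2731)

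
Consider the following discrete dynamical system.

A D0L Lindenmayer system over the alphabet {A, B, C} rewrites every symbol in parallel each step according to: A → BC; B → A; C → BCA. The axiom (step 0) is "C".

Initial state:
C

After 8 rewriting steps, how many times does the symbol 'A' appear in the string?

128

[0] C
[1] BCA
[2] ABCABC
[3] BCABCABCABCA
[4] ABCABCABCABCABCABCABCABC
[5] BCABCABCABCABCABCABCABCABCABCABCABCABCABCABCABCA
[6] ABCABCABCABCABCABCABCABCABCABCABCABCABCABCABCABCABCABCABCABCABCABCABCABCABCABCABCABCABCABCABCABC
[7] BCABCABCABCABCABCABCABCABCABCABCABCABCABCABCABCABCABCABCAB…ABCABCABCABCABCABCABCABCABCABCABCABCABCABCABCABCABCABCABCA  (len 192)
[8] ABCABCABCABCABCABCABCABCABCABCABCABCABCABCABCABCABCABCABCA…CABCABCABCABCABCABCABCABCABCABCABCABCABCABCABCABCABCABCABC  (len 384)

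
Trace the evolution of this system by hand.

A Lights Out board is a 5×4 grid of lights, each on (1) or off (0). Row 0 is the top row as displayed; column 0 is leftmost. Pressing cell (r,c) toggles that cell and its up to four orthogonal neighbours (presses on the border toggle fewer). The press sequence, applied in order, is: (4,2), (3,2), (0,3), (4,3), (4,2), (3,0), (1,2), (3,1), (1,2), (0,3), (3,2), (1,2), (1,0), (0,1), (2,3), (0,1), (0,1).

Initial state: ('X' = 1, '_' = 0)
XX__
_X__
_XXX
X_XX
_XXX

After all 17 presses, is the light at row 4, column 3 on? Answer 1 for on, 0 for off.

t=0: XX__
_X__
_XXX
X_XX
_XXX
t=1: XX__
_X__
_XXX
X__X
____
t=2: XX__
_X__
_X_X
XXX_
__X_
t=3: XXXX
_X_X
_X_X
XXX_
__X_
t=4: XXXX
_X_X
_X_X
XXXX
___X
t=5: XXXX
_X_X
_X_X
XX_X
_XX_
t=6: XXXX
_X_X
XX_X
___X
XXX_
t=7: XX_X
__X_
XXXX
___X
XXX_
t=8: XX_X
__X_
X_XX
XXXX
X_X_
t=9: XXXX
_X_X
X__X
XXXX
X_X_
t=10: XX__
_X__
X__X
XXXX
X_X_
t=11: XX__
_X__
X_XX
X___
X___
t=12: XXX_
__XX
X__X
X___
X___
t=13: _XX_
XXXX
___X
X___
X___
t=14: X___
X_XX
___X
X___
X___
t=15: X___
X_X_
__X_
X__X
X___
t=16: _XX_
XXX_
__X_
X__X
X___
t=17: X___
X_X_
__X_
X__X
X___

0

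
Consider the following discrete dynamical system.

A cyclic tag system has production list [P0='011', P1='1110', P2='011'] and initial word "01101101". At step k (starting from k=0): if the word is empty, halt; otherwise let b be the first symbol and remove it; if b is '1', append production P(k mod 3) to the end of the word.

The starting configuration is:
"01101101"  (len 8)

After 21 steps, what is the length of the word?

t=0: "01101101"  (len 8)
t=1: "1101101"  (len 7)
t=2: "1011011110"  (len 10)
t=3: "011011110011"  (len 12)
t=4: "11011110011"  (len 11)
t=5: "10111100111110"  (len 14)
t=6: "0111100111110011"  (len 16)
t=7: "111100111110011"  (len 15)
t=8: "111001111100111110"  (len 18)
t=9: "11001111100111110011"  (len 20)
t=10: "1001111100111110011011"  (len 22)
t=11: "0011111001111100110111110"  (len 25)
t=12: "011111001111100110111110"  (len 24)
t=13: "11111001111100110111110"  (len 23)
t=14: "11110011111001101111101110"  (len 26)
t=15: "1110011111001101111101110011"  (len 28)
t=16: "110011111001101111101110011011"  (len 30)
t=17: "100111110011011111011100110111110"  (len 33)
t=18: "00111110011011111011100110111110011"  (len 35)
t=19: "0111110011011111011100110111110011"  (len 34)
t=20: "111110011011111011100110111110011"  (len 33)
t=21: "11110011011111011100110111110011011"  (len 35)

35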